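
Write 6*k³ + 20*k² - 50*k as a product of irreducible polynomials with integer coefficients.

2*k*(3*k - 5)*(k + 5)

Pull out the common factor 2*k, then factor the remaining trinomial.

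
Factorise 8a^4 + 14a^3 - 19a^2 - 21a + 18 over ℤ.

By the rational root theorem, a = -2 is a root, giving the factor (a + 2) and quotient 8a^3 - 2a^2 - 15a + 9.
Then a = 3/4 is a root, so (4a - 3) divides it; the quotient is 2a^2 + a - 3.
The remaining quadratic factors as (2a + 3)(a - 1).

(2a + 3)(4a - 3)(a + 2)(a - 1)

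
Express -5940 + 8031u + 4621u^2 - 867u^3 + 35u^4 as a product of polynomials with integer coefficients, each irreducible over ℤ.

(5u + 9)(7u - 4)(u - 11)(u - 15)

Among the possible rational roots, u = 15 is a root, so (u - 15) is a factor; dividing leaves 35u^3 - 342u^2 - 509u + 396.
Then u = -9/5 is a root, so (5u + 9) divides it; the quotient is 7u^2 - 81u + 44.
The remaining quadratic factors as (7u - 4)(u - 11).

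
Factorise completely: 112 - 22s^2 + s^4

(s^2 - 14)(s^2 - 8)

Substitute u = s^2 to get a quadratic in u, then factor.
s^2 - 14 is irreducible over ℤ (14 is not a perfect square).
s^2 - 8 is irreducible over ℤ (8 is not a perfect square).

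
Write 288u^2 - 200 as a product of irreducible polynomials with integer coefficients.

8(6u + 5)(6u - 5)

Factor out 8, leaving 36u^2 - 25, which is a difference of two squares.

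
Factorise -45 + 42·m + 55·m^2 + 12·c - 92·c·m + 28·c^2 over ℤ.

Group: 14·c·(2·c - 5·m + 3) + (-11·m - 15)·(2·c - 5·m + 3); both groups contain (2·c - 5·m + 3).

(14·c - 11·m - 15)·(2·c - 5·m + 3)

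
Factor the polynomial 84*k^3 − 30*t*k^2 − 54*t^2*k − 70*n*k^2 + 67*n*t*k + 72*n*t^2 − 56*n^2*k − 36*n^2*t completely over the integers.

−(4*n − 3*k)*(9*t + 14*k)*(n − 2*t + 2*k)

Group: 9*t*(−4*n^2 + 8*n*t − 5*n*k − 6*t*k + 6*k^2) + 14*k*(−4*n^2 + 8*n*t − 5*n*k − 6*t*k + 6*k^2); both groups contain (−4*n^2 + 8*n*t − 5*n*k − 6*t*k + 6*k^2), so (9*t + 14*k) is a factor with cofactor −4*n^2 + 8*n*t − 5*n*k − 6*t*k + 6*k^2.
The cofactor groups again: −4*n^2 + 8*n*t − 5*n*k − 6*t*k + 6*k^2 = −n*(4*n − 3*k) + (2*t − 2*k)*(4*n − 3*k); both groups contain (4*n − 3*k), giving −(n − 2*t + 2*k)*(4*n − 3*k).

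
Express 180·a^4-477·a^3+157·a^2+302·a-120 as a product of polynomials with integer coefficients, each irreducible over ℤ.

Among the possible rational roots, a = -3/4 is a root, so (4·a+3) is a factor; dividing leaves 45·a^3-153·a^2+154·a-40.
Continuing, a = 4/3 is a root, so (3·a-4) is a factor; dividing leaves 15·a^2-31·a+10.
The remaining quadratic factors as (5·a-2)(3·a-5).

(3·a-4)·(3·a-5)·(4·a+3)·(5·a-2)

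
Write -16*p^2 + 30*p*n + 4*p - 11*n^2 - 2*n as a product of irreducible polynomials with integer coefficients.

Group: -8*p*(2*p - n) + (11*n + 2)*(2*p - n); both groups contain (2*p - n).

-(8*p - 11*n - 2)*(2*p - n)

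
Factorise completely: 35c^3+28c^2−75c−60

Group as (35c^3−75c) + (28c^2−60) = 5c(7c^2−15) + 4(7c^2−15).
Both groups share the factor (7c^2−15).

(5c+4)(7c^2−15)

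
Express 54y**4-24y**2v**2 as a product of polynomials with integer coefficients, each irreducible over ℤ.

6y**2(3y-2v)(3y+2v)

Pull out the common factor 6y**2; 9y**2-4v**2 is a difference of squares.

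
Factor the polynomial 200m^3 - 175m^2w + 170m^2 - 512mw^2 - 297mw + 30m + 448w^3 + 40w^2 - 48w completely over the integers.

(5m + 8w + 3)(5m - 8w)(8m - 7w + 2)

Group: 8m(25m^2 + 15m - 64w^2 - 24w) + (-7w + 2)(25m^2 + 15m - 64w^2 - 24w); both groups contain (25m^2 + 15m - 64w^2 - 24w), so (8m - 7w + 2) is a factor with cofactor 25m^2 + 15m - 64w^2 - 24w.
The cofactor groups again: 25m^2 + 15m - 64w^2 - 24w = 5m(5m - 8w) + (8w + 3)(5m - 8w); both groups contain (5m - 8w), giving (5m + 8w + 3)(5m - 8w).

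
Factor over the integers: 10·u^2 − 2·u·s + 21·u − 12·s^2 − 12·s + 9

Group: 2·u·(5·u − 6·s + 3) + (2·s + 3)·(5·u − 6·s + 3); both groups contain (5·u − 6·s + 3).

(5·u − 6·s + 3)·(2·u + 2·s + 3)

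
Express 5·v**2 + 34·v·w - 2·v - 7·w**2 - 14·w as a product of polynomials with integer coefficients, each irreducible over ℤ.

(5·v - w - 2)·(v + 7·w)

Group: v·(5·v - w - 2) + 7·w·(5·v - w - 2); both groups contain (5·v - w - 2).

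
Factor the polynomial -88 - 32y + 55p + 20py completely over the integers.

Group as (20py + 55p) + (-32y - 88) = 5p(4y + 11) - 8(4y + 11).
Both groups share the factor (4y + 11).

(4y + 11)(5p - 8)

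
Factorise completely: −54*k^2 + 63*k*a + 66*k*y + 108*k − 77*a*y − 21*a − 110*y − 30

Group: −9*k*(6*k − 7*a − 10) + (11*y + 3)*(6*k − 7*a − 10); both groups contain (6*k − 7*a − 10).

−(6*k − 7*a − 10)*(9*k − 11*y − 3)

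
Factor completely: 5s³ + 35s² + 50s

5s(s + 2)(s + 5)

Pull out the common factor 5s, then factor the remaining trinomial.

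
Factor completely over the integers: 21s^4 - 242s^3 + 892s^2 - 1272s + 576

(3s - 8)(7s - 6)(s - 2)(s - 6)

Testing divisors of the constant over divisors of the leading coefficient, s = 2 is a root, so (s - 2) is a factor; dividing leaves 21s^3 - 200s^2 + 492s - 288.
Continuing, s = 6 is a root, so (s - 6) divides it; the quotient is 21s^2 - 74s + 48.
The remaining quadratic factors as (3s - 8)(7s - 6).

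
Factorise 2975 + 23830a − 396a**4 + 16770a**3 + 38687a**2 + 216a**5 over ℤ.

(6a + 1)(6a + 5)(6a + 7)(a**2 − 4a + 85)

Testing divisors of the constant over divisors of the leading coefficient, a = −5/6 is a root, giving the factor (6a + 5) and quotient 36a**4 − 96a**3 + 2875a**2 + 4052a + 595.
Next, a = −7/6 is a root, giving the factor (6a + 7) and quotient 6a**3 − 23a**2 + 506a + 85.
Continuing, a = −1/6 is a root, so (6a + 1) is a factor; dividing leaves a**2 − 4a + 85.
The quadratic a**2 − 4a + 85 has discriminant −324 < 0 and is irreducible over ℤ.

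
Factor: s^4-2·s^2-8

Substitute u = s^2 to get a quadratic in u, then factor.
s^2-4 is a difference of squares.
s^2+2 is irreducible over ℤ (always positive, so no real roots).

(s+2)·(s-2)·(s^2+2)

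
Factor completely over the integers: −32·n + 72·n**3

Every term has a factor of 8·n. Then 9·n**2 − 4 = (3·n)² − (2)².

8·n·(3·n + 2)·(3·n − 2)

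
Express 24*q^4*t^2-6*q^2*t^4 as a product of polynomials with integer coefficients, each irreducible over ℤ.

Factor out 6*q^2*t^2, leaving 4*q^2-t^2, which is a difference of two squares.

6*q^2*t^2*(2*q+t)*(2*q-t)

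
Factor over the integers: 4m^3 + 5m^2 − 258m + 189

(4m − 3)(m + 9)(m − 7)

By the rational root theorem, m = 3/4 is a root, so (4m − 3) divides it; the quotient is m^2 + 2m − 63.
The remaining quadratic factors as (m + 9)(m − 7).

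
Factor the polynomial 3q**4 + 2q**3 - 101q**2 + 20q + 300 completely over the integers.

Testing divisors of the constant over divisors of the leading coefficient, q = -6 is a root, so (q + 6) divides it; the quotient is 3q**3 - 16q**2 - 5q + 50.
Next, q = 2 is a root, so (q - 2) is a factor; dividing leaves 3q**2 - 10q - 25.
The remaining quadratic factors as (3q + 5)(q - 5).

(3q + 5)(q + 6)(q - 2)(q - 5)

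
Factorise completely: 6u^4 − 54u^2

6u^2(u + 3)(u − 3)

Every term has a factor of 6u^2. Then u^2 − 9 = (u)² − (3)².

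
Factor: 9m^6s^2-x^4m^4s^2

Factor out m^4s^2 first: what remains is -x^4+9m^2.
Recognize a difference of squares with the parts 3m and x^2.

-m^4s^2(x^2-3m)(x^2+3m)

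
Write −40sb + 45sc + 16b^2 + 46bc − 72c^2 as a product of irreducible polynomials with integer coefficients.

−(5s − 2b − 8c)(8b − 9c)

Group: −8b(5s − 2b − 8c) + 9c(5s − 2b − 8c); both groups contain (5s − 2b − 8c).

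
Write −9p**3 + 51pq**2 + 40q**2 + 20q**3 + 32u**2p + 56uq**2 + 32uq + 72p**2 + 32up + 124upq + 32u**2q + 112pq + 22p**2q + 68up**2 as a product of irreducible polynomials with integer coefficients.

Group: p(32u**2 + 68up + 56uq + 32u − 9p**2 + 31pq + 72p + 20q**2 + 40q) + q(32u**2 + 68up + 56uq + 32u − 9p**2 + 31pq + 72p + 20q**2 + 40q); both groups contain (32u**2 + 68up + 56uq + 32u − 9p**2 + 31pq + 72p + 20q**2 + 40q), so (p + q) is a factor with cofactor 32u**2 + 68up + 56uq + 32u − 9p**2 + 31pq + 72p + 20q**2 + 40q.
The cofactor groups again: 32u**2 + 68up + 56uq + 32u − 9p**2 + 31pq + 72p + 20q**2 + 40q = 8u(4u + 9p + 5q) + (−p + 4q + 8)(4u + 9p + 5q); both groups contain (4u + 9p + 5q), giving (8u − p + 4q + 8)(4u + 9p + 5q).

(8u − p + 4q + 8)(4u + 9p + 5q)(p + q)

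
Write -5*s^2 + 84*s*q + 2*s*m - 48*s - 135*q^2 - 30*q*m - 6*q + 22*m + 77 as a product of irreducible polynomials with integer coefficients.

Group: -5*s*(s - 15*q + 11) + (9*q + 2*m + 7)*(s - 15*q + 11); both groups contain (s - 15*q + 11).

-(s - 15*q + 11)*(5*s - 9*q - 2*m - 7)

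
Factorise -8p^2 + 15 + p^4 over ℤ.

Substitute u = p^2 to get a quadratic in u, then factor.
p^2 - 5 is irreducible over ℤ (5 is not a perfect square).
p^2 - 3 is irreducible over ℤ (3 is not a perfect square).

(p^2 - 3)(p^2 - 5)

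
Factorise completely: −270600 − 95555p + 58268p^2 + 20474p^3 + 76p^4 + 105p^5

By the rational root theorem, p = −11/5 is a root, so (5p + 11) divides it; the quotient is 21p^4 − 31p^3 + 4163p^2 + 2495p − 24600.
Continuing, p = −8/3 is a root, so (3p + 8) divides it; the quotient is 7p^3 − 29p^2 + 1465p − 3075.
Continuing, p = 15/7 is a root, so (7p − 15) is a factor; dividing leaves p^2 − 2p + 205.
The quadratic p^2 − 2p + 205 has discriminant −816 < 0 and is irreducible over ℤ.

(3p + 8)(5p + 11)(7p − 15)(p^2 − 2p + 205)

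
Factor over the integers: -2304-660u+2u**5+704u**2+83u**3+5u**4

Trying the rational-root candidates, u = -6 is a root, so (u+6) is a factor; dividing leaves 2u**4-7u**3+125u**2-46u-384.
Then u = 2 is a root, so (u-2) divides it; the quotient is 2u**3-3u**2+119u+192.
Continuing, u = -3/2 is a root, so (2u+3) is a factor; dividing leaves u**2-3u+64.
The quadratic u**2-3u+64 has discriminant -247 < 0 and is irreducible over ℤ.

(2u+3)(u+6)(u-2)(u**2-3u+64)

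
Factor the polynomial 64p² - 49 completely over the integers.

Need a pair with product 64·(-49) = -3136 and sum 0: that's 56 and -56.
Split the middle term: 64p² + 56p - 56p - 49 = 8p(8p + 7) - 7(8p + 7).

(8p + 7)(8p - 7)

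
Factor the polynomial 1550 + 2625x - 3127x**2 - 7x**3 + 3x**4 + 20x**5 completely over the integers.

By the rational root theorem, x = -2/5 is a root, so (5x + 2) is a factor; dividing leaves 4x**4 - x**3 - x**2 - 625x + 775.
Next, x = 5/4 is a root, so (4x - 5) divides it; the quotient is x**3 + x**2 + x - 155.
Then x = 5 is a root, giving the factor (x - 5) and quotient x**2 + 6x + 31.
The quadratic x**2 + 6x + 31 has discriminant -88 < 0 and is irreducible over ℤ.

(4x - 5)(5x + 2)(x - 5)(x**2 + 6x + 31)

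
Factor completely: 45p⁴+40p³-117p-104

Group as (45p⁴-117p) + (40p³-104) = 9p(5p³-13) + 8(5p³-13).
Both groups share the factor (5p³-13).

(9p+8)(5p³-13)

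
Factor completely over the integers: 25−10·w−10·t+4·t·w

Group as (4·t·w−10·t) + (−10·w+25) = 2·t·(2·w−5) − 5·(2·w−5).
Both groups share the factor (2·w−5).

(2·t−5)·(2·w−5)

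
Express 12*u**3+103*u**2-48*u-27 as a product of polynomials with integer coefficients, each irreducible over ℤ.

(3*u+1)*(4*u-3)*(u+9)

Trying the rational-root candidates, u = 3/4 is a root, giving the factor (4*u-3) and quotient 3*u**2+28*u+9.
The remaining quadratic factors as (3*u+1)(u+9).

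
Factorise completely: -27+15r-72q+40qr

Group as (40qr-72q) + (15r-27) = 8q(5r-9) + 3(5r-9).
Both groups share the factor (5r-9).

(5r-9)(8q+3)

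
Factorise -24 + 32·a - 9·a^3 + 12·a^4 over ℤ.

Group as (12·a^4 + 32·a) + (-9·a^3 - 24) = 4·a·(3·a^3 + 8) - 3·(3·a^3 + 8).
Both groups share the factor (3·a^3 + 8).

(4·a - 3)·(3·a^3 + 8)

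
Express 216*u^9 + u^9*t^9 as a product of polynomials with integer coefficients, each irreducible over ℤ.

u^9*(t^3 + 6)*(t^6 − 6*t^3 + 36)

Pull out the common factor u^9, leaving t^9 + 216.
Recognize a sum of cubes with the parts 6 and t^3.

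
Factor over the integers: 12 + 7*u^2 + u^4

Substitute w = u^2 to get a quadratic in w, then factor.
u^2 + 4 is irreducible over ℤ (sum of squares).
u^2 + 3 is irreducible over ℤ (always positive, so no real roots).

(u^2 + 3)*(u^2 + 4)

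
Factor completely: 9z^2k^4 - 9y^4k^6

Pull out the common factor 9k^4, leaving z^2 - y^4k^2.
Recognize a difference of squares with the parts z and y^2k.

9k^4(z - y^2k)(z + y^2k)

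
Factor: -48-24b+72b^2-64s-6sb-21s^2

Group: -7s(3s+6b+4) + (12b-12)(3s+6b+4); both groups contain (3s+6b+4).

-(7s-12b+12)(3s+6b+4)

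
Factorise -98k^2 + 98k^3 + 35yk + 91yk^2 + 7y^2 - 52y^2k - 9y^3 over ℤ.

-(y - 2k)(9y + 7k - 7)(y + 7k)

Group: y(-9y^2 - 70yk + 7y - 49k^2 + 49k) - 2k(-9y^2 - 70yk + 7y - 49k^2 + 49k); both groups contain (-9y^2 - 70yk + 7y - 49k^2 + 49k), so (y - 2k) is a factor with cofactor -9y^2 - 70yk + 7y - 49k^2 + 49k.
The cofactor groups again: -9y^2 - 70yk + 7y - 49k^2 + 49k = -y(9y + 7k - 7) - 7k(9y + 7k - 7); both groups contain (9y + 7k - 7), giving -(y + 7k)(9y + 7k - 7).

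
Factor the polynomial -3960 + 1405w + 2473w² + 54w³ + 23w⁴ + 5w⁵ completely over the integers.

By the rational root theorem, w = -8/5 is a root, giving the factor (5w + 8) and quotient w⁴ + 3w³ + 6w² + 485w - 495.
Continuing, w = -9 is a root, so (w + 9) is a factor; dividing leaves w³ - 6w² + 60w - 55.
Continuing, w = 1 is a root, so (w - 1) divides it; the quotient is w² - 5w + 55.
The quadratic w² - 5w + 55 has discriminant -195 < 0 and is irreducible over ℤ.

(5w + 8)(w + 9)(w - 1)(w² - 5w + 55)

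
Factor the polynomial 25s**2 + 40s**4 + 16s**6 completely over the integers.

Factor out s**2 first: what remains is 16s**4 + 40s**2 + 25.
Recognize a perfect-square trinomial with the parts 4s**2 and 5.

s**2(4s**2 + 5)**2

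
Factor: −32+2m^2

Factor out 2, leaving m^2−16, which is a difference of two squares.

2(m+4)(m−4)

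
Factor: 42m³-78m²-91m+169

(7m-13)(6m²-13)

Group as (42m³-91m) + (-78m²+169) = 7m(6m²-13) - 13(6m²-13).
Both groups share the factor (6m²-13).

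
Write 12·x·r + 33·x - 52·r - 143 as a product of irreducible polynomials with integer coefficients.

(3·x - 13)·(4·r + 11)

Group as (12·x·r + 33·x) + (-52·r - 143) = 3·x·(4·r + 11) - 13·(4·r + 11).
Both groups share the factor (4·r + 11).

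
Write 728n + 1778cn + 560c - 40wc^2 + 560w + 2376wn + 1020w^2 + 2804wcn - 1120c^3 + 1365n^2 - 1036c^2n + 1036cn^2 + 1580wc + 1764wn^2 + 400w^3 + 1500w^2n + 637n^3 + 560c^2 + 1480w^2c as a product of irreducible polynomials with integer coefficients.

(10w - 8c + 7n + 8)(10w + 10c + 13n)(4w + 14c + 7n + 7)

Group: 10w(40w^2 + 108wc + 98wn + 102w - 112c^2 + 42cn + 56c + 49n^2 + 105n + 56) + (10c + 13n)(40w^2 + 108wc + 98wn + 102w - 112c^2 + 42cn + 56c + 49n^2 + 105n + 56); both groups contain (40w^2 + 108wc + 98wn + 102w - 112c^2 + 42cn + 56c + 49n^2 + 105n + 56), so (10w + 10c + 13n) is a factor with cofactor 40w^2 + 108wc + 98wn + 102w - 112c^2 + 42cn + 56c + 49n^2 + 105n + 56.
The cofactor groups again: 40w^2 + 108wc + 98wn + 102w - 112c^2 + 42cn + 56c + 49n^2 + 105n + 56 = 10w(4w + 14c + 7n + 7) + (-8c + 7n + 8)(4w + 14c + 7n + 7); both groups contain (4w + 14c + 7n + 7), giving (10w - 8c + 7n + 8)(4w + 14c + 7n + 7).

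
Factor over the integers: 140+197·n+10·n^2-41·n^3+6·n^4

(6·n+7)·(n+1)·(n-4)·(n-5)

By the rational root theorem, n = 5 is a root, so (n-5) is a factor; dividing leaves 6·n^3-11·n^2-45·n-28.
Then n = -7/6 is a root, so (6·n+7) divides it; the quotient is n^2-3·n-4.
The remaining quadratic factors as (n+1)(n-4).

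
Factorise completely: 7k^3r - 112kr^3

Factor out 7kr, leaving k^2 - 16r^2, which is a difference of two squares.

7kr(k + 4r)(k - 4r)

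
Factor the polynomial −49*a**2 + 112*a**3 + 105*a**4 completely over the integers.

Pull out the common factor 7*a**2, then factor the remaining trinomial.

7*a**2*(3*a − 1)*(5*a + 7)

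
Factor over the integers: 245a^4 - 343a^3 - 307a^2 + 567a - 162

Among the possible rational roots, a = 2/5 is a root, so (5a - 2) is a factor; dividing leaves 49a^3 - 49a^2 - 81a + 81.
Next, a = 9/7 is a root, so (7a - 9) divides it; the quotient is 7a^2 + 2a - 9.
The remaining quadratic factors as (a - 1)(7a + 9).

(5a - 2)(7a + 9)(7a - 9)(a - 1)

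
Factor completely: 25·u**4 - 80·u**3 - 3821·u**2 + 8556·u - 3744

(5·u - 3)·(5·u - 8)·(u + 12)·(u - 13)

Testing divisors of the constant over divisors of the leading coefficient, u = 13 is a root, giving the factor (u - 13) and quotient 25·u**3 + 245·u**2 - 636·u + 288.
Continuing, u = 3/5 is a root, so (5·u - 3) divides it; the quotient is 5·u**2 + 52·u - 96.
The remaining quadratic factors as (u + 12)(5·u - 8).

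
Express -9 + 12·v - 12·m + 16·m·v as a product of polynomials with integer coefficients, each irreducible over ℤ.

Group as (16·m·v - 12·m) + (12·v - 9) = 4·m·(4·v - 3) + 3·(4·v - 3).
Both groups share the factor (4·v - 3).

(4·m + 3)·(4·v - 3)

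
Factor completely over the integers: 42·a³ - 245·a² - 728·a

7·a·(6·a + 13)·(a - 8)

Pull out the common factor 7·a, then factor the remaining trinomial.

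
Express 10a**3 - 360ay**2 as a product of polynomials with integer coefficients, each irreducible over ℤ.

Factor out 10a, leaving a**2 - 36y**2, which is a difference of two squares.

10a(a + 6y)(a - 6y)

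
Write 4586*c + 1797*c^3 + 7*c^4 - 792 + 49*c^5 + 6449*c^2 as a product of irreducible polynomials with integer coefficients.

Testing divisors of the constant over divisors of the leading coefficient, c = -2 is a root, giving the factor (c + 2) and quotient 49*c^4 - 91*c^3 + 1979*c^2 + 2491*c - 396.
Then c = -9/7 is a root, so (7*c + 9) is a factor; dividing leaves 7*c^3 - 22*c^2 + 311*c - 44.
Continuing, c = 1/7 is a root, giving the factor (7*c - 1) and quotient c^2 - 3*c + 44.
The quadratic c^2 - 3*c + 44 has discriminant -167 < 0 and is irreducible over ℤ.

(7*c + 9)*(7*c - 1)*(c + 2)*(c^2 - 3*c + 44)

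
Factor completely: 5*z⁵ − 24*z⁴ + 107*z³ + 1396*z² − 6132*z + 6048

(5*z − 9)*(z + 6)*(z − 2)*(z² − 7*z + 56)

By the rational root theorem, z = 2 is a root, so (z − 2) divides it; the quotient is 5*z⁴ − 14*z³ + 79*z² + 1554*z − 3024.
Next, z = −6 is a root, giving the factor (z + 6) and quotient 5*z³ − 44*z² + 343*z − 504.
Continuing, z = 9/5 is a root, giving the factor (5*z − 9) and quotient z² − 7*z + 56.
The quadratic z² − 7*z + 56 has discriminant −175 < 0 and is irreducible over ℤ.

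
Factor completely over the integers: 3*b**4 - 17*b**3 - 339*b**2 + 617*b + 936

(3*b - 8)*(b + 1)*(b + 9)*(b - 13)

Testing divisors of the constant over divisors of the leading coefficient, b = 8/3 is a root, so (3*b - 8) is a factor; dividing leaves b**3 - 3*b**2 - 121*b - 117.
Then b = 13 is a root, so (b - 13) is a factor; dividing leaves b**2 + 10*b + 9.
The remaining quadratic factors as (b + 9)(b + 1).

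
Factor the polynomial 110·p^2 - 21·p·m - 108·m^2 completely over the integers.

(11·p - 12·m)·(10·p + 9·m)

Group: 11·p·(10·p + 9·m) - 12·m·(10·p + 9·m); both groups contain (10·p + 9·m).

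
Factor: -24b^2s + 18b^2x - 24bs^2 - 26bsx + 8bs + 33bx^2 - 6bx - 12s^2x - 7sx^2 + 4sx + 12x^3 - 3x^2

Group: 4s(-6b^2 - 6bs - 11bx + 2b - 3sx - 4x^2 + x) - 3x(-6b^2 - 6bs - 11bx + 2b - 3sx - 4x^2 + x); both groups contain (-6b^2 - 6bs - 11bx + 2b - 3sx - 4x^2 + x), so (4s - 3x) is a factor with cofactor -6b^2 - 6bs - 11bx + 2b - 3sx - 4x^2 + x.
The cofactor groups again: -6b^2 - 6bs - 11bx + 2b - 3sx - 4x^2 + x = -3b(2b + x) + (-3s - 4x + 1)(2b + x); both groups contain (2b + x), giving -(3b + 3s + 4x - 1)(2b + x).

-(2b + x)(3b + 3s + 4x - 1)(4s - 3x)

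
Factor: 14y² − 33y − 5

Need a pair with product 14·(−5) = −70 and sum −33: that's −35 and 2.
Split the middle term: 14y² − 35y + 2y − 5 = 7y(2y − 5) + (2y − 5).

(2y − 5)(7y + 1)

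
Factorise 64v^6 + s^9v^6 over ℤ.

Pull out the common factor v^6, leaving s^9 + 64.
Recognize a sum of cubes with the parts 4 and s^3.

v^6(s^3 + 4)(s^6 − 4s^3 + 16)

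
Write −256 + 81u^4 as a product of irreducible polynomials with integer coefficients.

(3u + 4)(3u − 4)(9u^2 + 16)

(3u)⁴ − (4)⁴ = ((3u)² − (4)²)((3u)² + (4)²); the first factor splits again, the second (9u^2 + 16) is irreducible.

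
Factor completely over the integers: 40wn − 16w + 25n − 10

Group as (40wn − 16w) + (25n − 10) = 8w(5n − 2) + 5(5n − 2).
Both groups share the factor (5n − 2).

(5n − 2)(8w + 5)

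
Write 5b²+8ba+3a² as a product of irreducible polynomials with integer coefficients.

(5b+3a)(b+a)

Group: b(5b+3a) + a(5b+3a); both groups contain (5b+3a).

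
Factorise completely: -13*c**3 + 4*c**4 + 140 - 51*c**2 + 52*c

Testing divisors of the constant over divisors of the leading coefficient, c = 2 is a root, so (c - 2) divides it; the quotient is 4*c**3 - 5*c**2 - 61*c - 70.
Next, c = 5 is a root, giving the factor (c - 5) and quotient 4*c**2 + 15*c + 14.
The remaining quadratic factors as (c + 2)(4*c + 7).

(4*c + 7)*(c + 2)*(c - 2)*(c - 5)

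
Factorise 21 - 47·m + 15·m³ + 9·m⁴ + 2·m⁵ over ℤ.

Testing divisors of the constant over divisors of the leading coefficient, m = -3 is a root, so (m + 3) divides it; the quotient is 2·m⁴ + 3·m³ + 6·m² - 18·m + 7.
Continuing, m = 1 is a root, so (m - 1) is a factor; dividing leaves 2·m³ + 5·m² + 11·m - 7.
Continuing, m = 1/2 is a root, so (2·m - 1) is a factor; dividing leaves m² + 3·m + 7.
The quadratic m² + 3·m + 7 has discriminant -19 < 0 and is irreducible over ℤ.

(2·m - 1)·(m + 3)·(m - 1)·(m² + 3·m + 7)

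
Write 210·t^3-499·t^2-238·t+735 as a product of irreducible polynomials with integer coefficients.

(5·t-7)·(6·t+7)·(7·t-15)

Among the possible rational roots, t = -7/6 is a root, so (6·t+7) divides it; the quotient is 35·t^2-124·t+105.
The remaining quadratic factors as (7·t-15)(5·t-7).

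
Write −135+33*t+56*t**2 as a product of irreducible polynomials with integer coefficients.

Need a pair with product 56·(−135) = −7560 and sum 33: that's −72 and 105.
Split the middle term: 56*t**2−72*t + 105*t−135 = 8*t*(7*t−9) + 15*(7*t−9).

(7*t−9)*(8*t+15)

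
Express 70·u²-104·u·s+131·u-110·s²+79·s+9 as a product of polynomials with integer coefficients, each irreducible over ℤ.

(5·u-11·s+9)·(14·u+10·s+1)

Group: 5·u·(14·u+10·s+1) + (-11·s+9)·(14·u+10·s+1); both groups contain (14·u+10·s+1).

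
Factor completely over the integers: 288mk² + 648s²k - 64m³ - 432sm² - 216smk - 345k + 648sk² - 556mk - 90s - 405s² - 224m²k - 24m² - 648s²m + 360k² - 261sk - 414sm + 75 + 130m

Group: 8m(-81s² - 54sm - 81sk - 18s - 8m² - 36mk + 2m - 45k + 15) + (-8k + 5)(-81s² - 54sm - 81sk - 18s - 8m² - 36mk + 2m - 45k + 15); both groups contain (-81s² - 54sm - 81sk - 18s - 8m² - 36mk + 2m - 45k + 15), so (8m - 8k + 5) is a factor with cofactor -81s² - 54sm - 81sk - 18s - 8m² - 36mk + 2m - 45k + 15.
The cofactor groups again: -81s² - 54sm - 81sk - 18s - 8m² - 36mk + 2m - 45k + 15 = -9s(9s + 4m + 5) + (-2m - 9k + 3)(9s + 4m + 5); both groups contain (9s + 4m + 5), giving -(9s + 2m + 9k - 3)(9s + 4m + 5).

-(8m - 8k + 5)(9s + 4m + 5)(9s + 2m + 9k - 3)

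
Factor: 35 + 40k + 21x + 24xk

Group as (24xk + 21x) + (40k + 35) = 3x(8k + 7) + 5(8k + 7).
Both groups share the factor (8k + 7).

(3x + 5)(8k + 7)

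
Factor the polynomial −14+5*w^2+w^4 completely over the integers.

(w^2+7)*(w^2−2)

Substitute u = w^2 to get a quadratic in u, then factor.
w^2−2 is irreducible over ℤ (2 is not a perfect square).
w^2+7 is irreducible over ℤ (always positive, so no real roots).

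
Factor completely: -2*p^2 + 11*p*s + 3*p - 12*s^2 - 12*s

-(2*p - 3*s - 3)*(p - 4*s)

Group: -2*p*(p - 4*s) + (3*s + 3)*(p - 4*s); both groups contain (p - 4*s).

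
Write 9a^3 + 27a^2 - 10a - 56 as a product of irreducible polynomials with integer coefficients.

By the rational root theorem, a = -7/3 is a root, giving the factor (3a + 7) and quotient 3a^2 + 2a - 8.
The remaining quadratic factors as (a + 2)(3a - 4).

(3a + 7)(3a - 4)(a + 2)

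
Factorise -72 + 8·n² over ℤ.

Pull out the common factor 8; n² - 9 is a difference of squares.

8·(n + 3)·(n - 3)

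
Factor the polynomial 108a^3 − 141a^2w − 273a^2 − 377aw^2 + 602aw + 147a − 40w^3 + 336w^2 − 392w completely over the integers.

Group: 4a(27a^2 − 69aw − 21a − 8w^2 + 56w) + (5w − 7)(27a^2 − 69aw − 21a − 8w^2 + 56w); both groups contain (27a^2 − 69aw − 21a − 8w^2 + 56w), so (4a + 5w − 7) is a factor with cofactor 27a^2 − 69aw − 21a − 8w^2 + 56w.
The cofactor groups again: 27a^2 − 69aw − 21a − 8w^2 + 56w = 3a(9a + w − 7) − 8w(9a + w − 7); both groups contain (9a + w − 7), giving (3a − 8w)(9a + w − 7).

(3a − 8w)(4a + 5w − 7)(9a + w − 7)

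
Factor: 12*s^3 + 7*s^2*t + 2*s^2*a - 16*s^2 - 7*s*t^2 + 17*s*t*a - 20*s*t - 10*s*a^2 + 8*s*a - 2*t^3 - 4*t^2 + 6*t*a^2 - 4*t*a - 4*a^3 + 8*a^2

Group: 3*s*(4*s^2 + 5*s*t - 2*s*a + t^2 + t*a - 2*a^2) + (-2*t + 2*a - 4)*(4*s^2 + 5*s*t - 2*s*a + t^2 + t*a - 2*a^2); both groups contain (4*s^2 + 5*s*t - 2*s*a + t^2 + t*a - 2*a^2), so (3*s - 2*t + 2*a - 4) is a factor with cofactor 4*s^2 + 5*s*t - 2*s*a + t^2 + t*a - 2*a^2.
The cofactor groups again: 4*s^2 + 5*s*t - 2*s*a + t^2 + t*a - 2*a^2 = 4*s*(s + t - a) + (t + 2*a)*(s + t - a); both groups contain (s + t - a), giving (4*s + t + 2*a)*(s + t - a).

(s + t - a)*(3*s - 2*t + 2*a - 4)*(4*s + t + 2*a)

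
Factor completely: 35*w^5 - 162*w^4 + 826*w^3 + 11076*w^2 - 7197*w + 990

(5*w - 1)*(7*w - 3)*(w + 5)*(w^2 - 9*w + 66)

Trying the rational-root candidates, w = -5 is a root, so (w + 5) divides it; the quotient is 35*w^4 - 337*w^3 + 2511*w^2 - 1479*w + 198.
Next, w = 1/5 is a root, so (5*w - 1) is a factor; dividing leaves 7*w^3 - 66*w^2 + 489*w - 198.
Then w = 3/7 is a root, so (7*w - 3) divides it; the quotient is w^2 - 9*w + 66.
The quadratic w^2 - 9*w + 66 has discriminant -183 < 0 and is irreducible over ℤ.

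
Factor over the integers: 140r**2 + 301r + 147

7(4r + 3)(5r + 7)

Pull out the common factor 7, then factor the remaining trinomial.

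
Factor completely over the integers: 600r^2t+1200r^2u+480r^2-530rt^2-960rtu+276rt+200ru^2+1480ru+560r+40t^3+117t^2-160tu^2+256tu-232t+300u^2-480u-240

(10r-8t+15)(12r-t+2u-4)(5t+10u+4)

Group: 10r(60rt+120ru+48r-5t^2-24t+20u^2-32u-16) + (-8t+15)(60rt+120ru+48r-5t^2-24t+20u^2-32u-16); both groups contain (60rt+120ru+48r-5t^2-24t+20u^2-32u-16), so (10r-8t+15) is a factor with cofactor 60rt+120ru+48r-5t^2-24t+20u^2-32u-16.
The cofactor groups again: 60rt+120ru+48r-5t^2-24t+20u^2-32u-16 = 12r(5t+10u+4) + (-t+2u-4)(5t+10u+4); both groups contain (5t+10u+4), giving (12r-t+2u-4)(5t+10u+4).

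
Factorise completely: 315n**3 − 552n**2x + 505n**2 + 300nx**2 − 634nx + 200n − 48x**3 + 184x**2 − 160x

Group: 5n(63n**2 − 60nx + 101n + 12x**2 − 46x + 40) − 4x(63n**2 − 60nx + 101n + 12x**2 − 46x + 40); both groups contain (63n**2 − 60nx + 101n + 12x**2 − 46x + 40), so (5n − 4x) is a factor with cofactor 63n**2 − 60nx + 101n + 12x**2 − 46x + 40.
The cofactor groups again: 63n**2 − 60nx + 101n + 12x**2 − 46x + 40 = 9n(7n − 2x + 5) + (−6x + 8)(7n − 2x + 5); both groups contain (7n − 2x + 5), giving (9n − 6x + 8)(7n − 2x + 5).

(5n − 4x)(7n − 2x + 5)(9n − 6x + 8)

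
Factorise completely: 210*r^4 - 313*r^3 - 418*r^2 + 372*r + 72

(5*r + 6)*(6*r + 1)*(7*r - 6)*(r - 2)

Among the possible rational roots, r = 6/7 is a root, giving the factor (7*r - 6) and quotient 30*r^3 - 19*r^2 - 76*r - 12.
Continuing, r = 2 is a root, so (r - 2) is a factor; dividing leaves 30*r^2 + 41*r + 6.
The remaining quadratic factors as (6*r + 1)(5*r + 6).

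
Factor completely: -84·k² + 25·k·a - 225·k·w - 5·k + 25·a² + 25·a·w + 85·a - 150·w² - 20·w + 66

Group: -12·k·(7·k - 5·a + 10·w - 6) + (-5·a - 15·w - 11)·(7·k - 5·a + 10·w - 6); both groups contain (7·k - 5·a + 10·w - 6).

-(7·k - 5·a + 10·w - 6)·(12·k + 5·a + 15·w + 11)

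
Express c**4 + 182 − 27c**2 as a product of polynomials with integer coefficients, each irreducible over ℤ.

Substitute u = c**2 to get a quadratic in u, then factor.
c**2 − 13 is irreducible over ℤ (13 is not a perfect square).
c**2 − 14 is irreducible over ℤ (14 is not a perfect square).

(c**2 − 13)(c**2 − 14)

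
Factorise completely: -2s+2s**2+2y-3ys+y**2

Group: y(y-2s+2) - s(y-2s+2); both groups contain (y-2s+2).

(y-2s+2)(y-s)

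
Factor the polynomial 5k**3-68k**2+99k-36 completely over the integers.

Testing divisors of the constant over divisors of the leading coefficient, k = 1 is a root, giving the factor (k-1) and quotient 5k**2-63k+36.
The remaining quadratic factors as (k-12)(5k-3).

(5k-3)(k-1)(k-12)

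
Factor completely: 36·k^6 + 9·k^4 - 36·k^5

9·k^4·(2·k - 1)^2

Factor out 9·k^4 first: what remains is 4·k^2 - 4·k + 1.
Recognize a perfect-square trinomial with the parts 1 and 2·k.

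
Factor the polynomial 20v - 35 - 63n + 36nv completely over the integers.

Group as (36nv - 63n) + (20v - 35) = 9n(4v - 7) + 5(4v - 7).
Both groups share the factor (4v - 7).

(4v - 7)(9n + 5)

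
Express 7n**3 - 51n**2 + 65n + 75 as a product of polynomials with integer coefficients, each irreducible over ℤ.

(7n + 5)(n - 3)(n - 5)

By the rational root theorem, n = 5 is a root, giving the factor (n - 5) and quotient 7n**2 - 16n - 15.
The remaining quadratic factors as (7n + 5)(n - 3).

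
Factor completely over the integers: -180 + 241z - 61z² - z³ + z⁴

By the rational root theorem, z = -9 is a root, giving the factor (z + 9) and quotient z³ - 10z² + 29z - 20.
Next, z = 1 is a root, so (z - 1) divides it; the quotient is z² - 9z + 20.
The remaining quadratic factors as (z - 4)(z - 5).

(z + 9)(z - 1)(z - 4)(z - 5)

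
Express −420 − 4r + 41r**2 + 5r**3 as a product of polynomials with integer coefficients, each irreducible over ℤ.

By the rational root theorem, r = −5 is a root, giving the factor (r + 5) and quotient 5r**2 + 16r − 84.
The remaining quadratic factors as (5r − 14)(r + 6).

(5r − 14)(r + 5)(r + 6)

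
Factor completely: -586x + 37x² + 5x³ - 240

(5x + 2)(x + 15)(x - 8)

Among the possible rational roots, x = -2/5 is a root, giving the factor (5x + 2) and quotient x² + 7x - 120.
The remaining quadratic factors as (x - 8)(x + 15).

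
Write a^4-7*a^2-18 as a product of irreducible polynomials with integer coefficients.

(a+3)*(a-3)*(a^2+2)

Substitute u = a^2 to get a quadratic in u, then factor.
a^2-9 is a difference of squares.
a^2+2 is irreducible over ℤ (always positive, so no real roots).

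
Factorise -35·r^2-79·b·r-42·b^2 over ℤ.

-(6·b+7·r)·(7·b+5·r)

Group: -7·b·(6·b+7·r) - 5·r·(6·b+7·r); both groups contain (6·b+7·r).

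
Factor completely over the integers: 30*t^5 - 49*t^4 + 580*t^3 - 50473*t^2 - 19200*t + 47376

(5*t - 4)*(6*t + 7)*(t - 12)*(t^2 + 10*t + 141)

Trying the rational-root candidates, t = 4/5 is a root, so (5*t - 4) divides it; the quotient is 6*t^4 - 5*t^3 + 112*t^2 - 10005*t - 11844.
Continuing, t = -7/6 is a root, giving the factor (6*t + 7) and quotient t^3 - 2*t^2 + 21*t - 1692.
Continuing, t = 12 is a root, so (t - 12) is a factor; dividing leaves t^2 + 10*t + 141.
The quadratic t^2 + 10*t + 141 has discriminant -464 < 0 and is irreducible over ℤ.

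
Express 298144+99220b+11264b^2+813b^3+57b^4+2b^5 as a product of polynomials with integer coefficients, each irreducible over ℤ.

Trying the rational-root candidates, b = -14 is a root, so (b+14) divides it; the quotient is 2b^4+29b^3+407b^2+5566b+21296.
Continuing, b = -11/2 is a root, so (2b+11) divides it; the quotient is b^3+9b^2+154b+1936.
Next, b = -11 is a root, so (b+11) is a factor; dividing leaves b^2-2b+176.
The quadratic b^2-2b+176 has discriminant -700 < 0 and is irreducible over ℤ.

(2b+11)(b+11)(b+14)(b^2-2b+176)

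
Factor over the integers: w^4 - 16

(w + 2)(w - 2)(w^2 + 4)

(w)⁴ − (2)⁴ = ((w)² − (2)²)((w)² + (2)²); the first factor splits again, the second (w^2 + 4) is irreducible.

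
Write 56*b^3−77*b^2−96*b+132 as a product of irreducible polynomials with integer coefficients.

Group as (56*b^3−96*b) + (−77*b^2+132) = 8*b*(7*b^2−12) − 11*(7*b^2−12).
Both groups share the factor (7*b^2−12).

(8*b−11)*(7*b^2−12)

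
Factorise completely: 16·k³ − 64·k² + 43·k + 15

(4·k + 1)·(4·k − 5)·(k − 3)

Trying the rational-root candidates, k = −1/4 is a root, so (4·k + 1) is a factor; dividing leaves 4·k² − 17·k + 15.
The remaining quadratic factors as (k − 3)(4·k − 5).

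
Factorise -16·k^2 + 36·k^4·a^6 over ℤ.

Pull out the common factor 4·k^2, leaving 9·k^2·a^6 - 4.
Recognize a difference of squares with the parts 3·k·a^3 and 2.

4·k^2·(3·k·a^3 + 2)·(3·k·a^3 - 2)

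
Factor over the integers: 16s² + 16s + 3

Need a pair with product 16·3 = 48 and sum 16: that's 4 and 12.
Split the middle term: 16s² + 4s + 12s + 3 = 4s(4s + 1) + 3(4s + 1).

(4s + 1)(4s + 3)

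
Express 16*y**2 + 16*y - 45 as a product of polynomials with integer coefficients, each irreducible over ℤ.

Need a pair with product 16·(-45) = -720 and sum 16: that's -20 and 36.
Split the middle term: 16*y**2 - 20*y + 36*y - 45 = 4*y*(4*y - 5) + 9*(4*y - 5).

(4*y + 9)*(4*y - 5)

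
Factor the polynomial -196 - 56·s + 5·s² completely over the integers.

(5·s + 14)·(s - 14)

Need a pair with product 5·(-196) = -980 and sum -56: that's -70 and 14.
Split the middle term: 5·s² - 70·s + 14·s - 196 = 5·s·(s - 14) + 14·(s - 14).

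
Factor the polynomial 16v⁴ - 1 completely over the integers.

Write as (4v²)² − (1)², then factor 4v² - 1 once more.

(2v + 1)(2v - 1)(4v² + 1)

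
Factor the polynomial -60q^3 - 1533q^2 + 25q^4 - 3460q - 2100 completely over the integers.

(5q + 6)(5q + 7)(q + 5)(q - 10)

Trying the rational-root candidates, q = -5 is a root, so (q + 5) divides it; the quotient is 25q^3 - 185q^2 - 608q - 420.
Next, q = -6/5 is a root, so (5q + 6) is a factor; dividing leaves 5q^2 - 43q - 70.
The remaining quadratic factors as (5q + 7)(q - 10).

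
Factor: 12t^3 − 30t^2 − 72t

Pull out the common factor 6t, then factor the remaining trinomial.

6t(2t + 3)(t − 4)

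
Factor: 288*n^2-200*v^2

Pull out the common factor 8; 36*n^2-25*v^2 is a difference of squares.

8*(6*n+5*v)*(6*n-5*v)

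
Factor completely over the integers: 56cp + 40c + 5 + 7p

(7p + 5)(8c + 1)

Group as (56cp + 40c) + (7p + 5) = 8c(7p + 5) + (7p + 5).
Both groups share the factor (7p + 5).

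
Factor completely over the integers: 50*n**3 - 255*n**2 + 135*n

5*n*(2*n - 9)*(5*n - 3)

Pull out the common factor 5*n, then factor the remaining trinomial.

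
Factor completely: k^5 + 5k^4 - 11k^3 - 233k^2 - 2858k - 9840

Among the possible rational roots, k = -6 is a root, so (k + 6) is a factor; dividing leaves k^4 - k^3 - 5k^2 - 203k - 1640.
Next, k = 8 is a root, so (k - 8) divides it; the quotient is k^3 + 7k^2 + 51k + 205.
Continuing, k = -5 is a root, so (k + 5) is a factor; dividing leaves k^2 + 2k + 41.
The quadratic k^2 + 2k + 41 has discriminant -160 < 0 and is irreducible over ℤ.

(k + 5)(k + 6)(k - 8)(k^2 + 2k + 41)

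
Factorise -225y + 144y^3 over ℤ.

9y(4y + 5)(4y - 5)

Pull out the common factor 9y; 16y^2 - 25 is a difference of squares.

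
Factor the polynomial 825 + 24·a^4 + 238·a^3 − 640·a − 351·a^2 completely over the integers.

(2·a − 3)·(3·a + 5)·(4·a − 5)·(a + 11)

Trying the rational-root candidates, a = 5/4 is a root, so (4·a − 5) divides it; the quotient is 6·a^3 + 67·a^2 − 4·a − 165.
Continuing, a = −11 is a root, giving the factor (a + 11) and quotient 6·a^2 + a − 15.
The remaining quadratic factors as (2·a − 3)(3·a + 5).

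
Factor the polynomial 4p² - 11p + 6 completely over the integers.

(4p - 3)(p - 2)

Need a pair with product 4·6 = 24 and sum -11: that's -8 and -3.
Split the middle term: 4p² - 8p - 3p + 6 = 4p(p - 2) - 3(p - 2).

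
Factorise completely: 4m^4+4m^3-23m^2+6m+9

Trying the rational-root candidates, m = 3/2 is a root, giving the factor (2m-3) and quotient 2m^3+5m^2-4m-3.
Then m = -3 is a root, giving the factor (m+3) and quotient 2m^2-m-1.
The remaining quadratic factors as (2m+1)(m-1).

(2m+1)(2m-3)(m+3)(m-1)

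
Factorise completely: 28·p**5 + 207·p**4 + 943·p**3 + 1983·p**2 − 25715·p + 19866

Testing divisors of the constant over divisors of the leading coefficient, p = 6/7 is a root, giving the factor (7·p − 6) and quotient 4·p**4 + 33·p**3 + 163·p**2 + 423·p − 3311.
Then p = −7 is a root, giving the factor (p + 7) and quotient 4·p**3 + 5·p**2 + 128·p − 473.
Then p = 11/4 is a root, so (4·p − 11) divides it; the quotient is p**2 + 4·p + 43.
The quadratic p**2 + 4·p + 43 has discriminant −156 < 0 and is irreducible over ℤ.

(4·p − 11)·(7·p − 6)·(p + 7)·(p**2 + 4·p + 43)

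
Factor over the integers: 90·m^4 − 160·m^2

Factor out 10·m^2, leaving 9·m^2 − 16, which is a difference of two squares.

10·m^2·(3·m + 4)·(3·m − 4)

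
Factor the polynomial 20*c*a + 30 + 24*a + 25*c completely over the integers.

(4*a + 5)*(5*c + 6)

Group as (20*c*a + 25*c) + (24*a + 30) = 5*c*(4*a + 5) + 6*(4*a + 5).
Both groups share the factor (4*a + 5).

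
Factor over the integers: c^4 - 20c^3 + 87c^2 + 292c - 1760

(c + 4)(c - 11)(c - 5)(c - 8)

Among the possible rational roots, c = 8 is a root, giving the factor (c - 8) and quotient c^3 - 12c^2 - 9c + 220.
Then c = 5 is a root, giving the factor (c - 5) and quotient c^2 - 7c - 44.
The remaining quadratic factors as (c + 4)(c - 11).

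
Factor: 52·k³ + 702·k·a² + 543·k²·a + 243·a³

(4·k + 3·a)·(13·k + 9·a)·(k + 9·a)

Group: 4·k·(13·k² + 126·k·a + 81·a²) + 3·a·(13·k² + 126·k·a + 81·a²); both groups contain (13·k² + 126·k·a + 81·a²), so (4·k + 3·a) is a factor with cofactor 13·k² + 126·k·a + 81·a².
The cofactor groups again: 13·k² + 126·k·a + 81·a² = 13·k·(k + 9·a) + 9·a·(k + 9·a); both groups contain (k + 9·a), giving (13·k + 9·a)·(k + 9·a).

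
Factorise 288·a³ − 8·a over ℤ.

Pull out the common factor 8·a; 36·a² − 1 is a difference of squares.

8·a·(6·a + 1)·(6·a − 1)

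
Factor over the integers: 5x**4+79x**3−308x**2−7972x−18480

(5x+14)(x+11)(x+12)(x−10)

Testing divisors of the constant over divisors of the leading coefficient, x = 10 is a root, so (x−10) is a factor; dividing leaves 5x**3+129x**2+982x+1848.
Next, x = −12 is a root, so (x+12) divides it; the quotient is 5x**2+69x+154.
The remaining quadratic factors as (x+11)(5x+14).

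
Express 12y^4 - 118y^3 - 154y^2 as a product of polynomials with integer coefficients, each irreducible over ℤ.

2y^2(6y + 7)(y - 11)

Pull out the common factor 2y^2, then factor the remaining trinomial.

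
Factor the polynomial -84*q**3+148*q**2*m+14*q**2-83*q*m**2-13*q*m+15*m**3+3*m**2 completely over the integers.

Group: 7*q*(-12*q**2+16*q*m+2*q-5*m**2-m) - 3*m*(-12*q**2+16*q*m+2*q-5*m**2-m); both groups contain (-12*q**2+16*q*m+2*q-5*m**2-m), so (7*q-3*m) is a factor with cofactor -12*q**2+16*q*m+2*q-5*m**2-m.
The cofactor groups again: -12*q**2+16*q*m+2*q-5*m**2-m = -6*q*(2*q-m) + (5*m+1)*(2*q-m); both groups contain (2*q-m), giving -(6*q-5*m-1)*(2*q-m).

-(7*q-3*m)*(6*q-5*m-1)*(2*q-m)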